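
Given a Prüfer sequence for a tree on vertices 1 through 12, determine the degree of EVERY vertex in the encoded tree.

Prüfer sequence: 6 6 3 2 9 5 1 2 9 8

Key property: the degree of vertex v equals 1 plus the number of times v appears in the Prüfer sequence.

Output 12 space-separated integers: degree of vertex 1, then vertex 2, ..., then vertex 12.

Answer: 2 3 2 1 2 3 1 2 3 1 1 1

Derivation:
p_1 = 6: count[6] becomes 1
p_2 = 6: count[6] becomes 2
p_3 = 3: count[3] becomes 1
p_4 = 2: count[2] becomes 1
p_5 = 9: count[9] becomes 1
p_6 = 5: count[5] becomes 1
p_7 = 1: count[1] becomes 1
p_8 = 2: count[2] becomes 2
p_9 = 9: count[9] becomes 2
p_10 = 8: count[8] becomes 1
Degrees (1 + count): deg[1]=1+1=2, deg[2]=1+2=3, deg[3]=1+1=2, deg[4]=1+0=1, deg[5]=1+1=2, deg[6]=1+2=3, deg[7]=1+0=1, deg[8]=1+1=2, deg[9]=1+2=3, deg[10]=1+0=1, deg[11]=1+0=1, deg[12]=1+0=1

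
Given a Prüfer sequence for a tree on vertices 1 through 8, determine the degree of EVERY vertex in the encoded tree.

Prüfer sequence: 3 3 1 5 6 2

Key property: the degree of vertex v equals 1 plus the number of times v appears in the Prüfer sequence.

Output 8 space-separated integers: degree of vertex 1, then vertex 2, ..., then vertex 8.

Answer: 2 2 3 1 2 2 1 1

Derivation:
p_1 = 3: count[3] becomes 1
p_2 = 3: count[3] becomes 2
p_3 = 1: count[1] becomes 1
p_4 = 5: count[5] becomes 1
p_5 = 6: count[6] becomes 1
p_6 = 2: count[2] becomes 1
Degrees (1 + count): deg[1]=1+1=2, deg[2]=1+1=2, deg[3]=1+2=3, deg[4]=1+0=1, deg[5]=1+1=2, deg[6]=1+1=2, deg[7]=1+0=1, deg[8]=1+0=1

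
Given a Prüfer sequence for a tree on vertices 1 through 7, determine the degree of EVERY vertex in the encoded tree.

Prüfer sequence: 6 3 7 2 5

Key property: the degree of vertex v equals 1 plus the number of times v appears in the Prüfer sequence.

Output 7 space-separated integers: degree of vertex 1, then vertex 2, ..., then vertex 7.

p_1 = 6: count[6] becomes 1
p_2 = 3: count[3] becomes 1
p_3 = 7: count[7] becomes 1
p_4 = 2: count[2] becomes 1
p_5 = 5: count[5] becomes 1
Degrees (1 + count): deg[1]=1+0=1, deg[2]=1+1=2, deg[3]=1+1=2, deg[4]=1+0=1, deg[5]=1+1=2, deg[6]=1+1=2, deg[7]=1+1=2

Answer: 1 2 2 1 2 2 2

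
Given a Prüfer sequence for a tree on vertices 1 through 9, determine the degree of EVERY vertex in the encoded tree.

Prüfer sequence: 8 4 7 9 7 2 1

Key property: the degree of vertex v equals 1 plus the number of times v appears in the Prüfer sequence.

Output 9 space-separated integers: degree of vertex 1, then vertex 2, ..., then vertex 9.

Answer: 2 2 1 2 1 1 3 2 2

Derivation:
p_1 = 8: count[8] becomes 1
p_2 = 4: count[4] becomes 1
p_3 = 7: count[7] becomes 1
p_4 = 9: count[9] becomes 1
p_5 = 7: count[7] becomes 2
p_6 = 2: count[2] becomes 1
p_7 = 1: count[1] becomes 1
Degrees (1 + count): deg[1]=1+1=2, deg[2]=1+1=2, deg[3]=1+0=1, deg[4]=1+1=2, deg[5]=1+0=1, deg[6]=1+0=1, deg[7]=1+2=3, deg[8]=1+1=2, deg[9]=1+1=2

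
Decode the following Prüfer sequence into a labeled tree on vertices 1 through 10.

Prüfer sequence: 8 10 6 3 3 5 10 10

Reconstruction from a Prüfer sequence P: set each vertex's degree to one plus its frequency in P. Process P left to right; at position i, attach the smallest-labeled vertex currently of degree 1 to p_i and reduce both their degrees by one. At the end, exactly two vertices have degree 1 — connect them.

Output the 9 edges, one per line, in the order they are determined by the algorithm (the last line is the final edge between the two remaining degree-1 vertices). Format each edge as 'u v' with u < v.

Answer: 1 8
2 10
4 6
3 6
3 7
3 5
5 10
8 10
9 10

Derivation:
Initial degrees: {1:1, 2:1, 3:3, 4:1, 5:2, 6:2, 7:1, 8:2, 9:1, 10:4}
Step 1: smallest deg-1 vertex = 1, p_1 = 8. Add edge {1,8}. Now deg[1]=0, deg[8]=1.
Step 2: smallest deg-1 vertex = 2, p_2 = 10. Add edge {2,10}. Now deg[2]=0, deg[10]=3.
Step 3: smallest deg-1 vertex = 4, p_3 = 6. Add edge {4,6}. Now deg[4]=0, deg[6]=1.
Step 4: smallest deg-1 vertex = 6, p_4 = 3. Add edge {3,6}. Now deg[6]=0, deg[3]=2.
Step 5: smallest deg-1 vertex = 7, p_5 = 3. Add edge {3,7}. Now deg[7]=0, deg[3]=1.
Step 6: smallest deg-1 vertex = 3, p_6 = 5. Add edge {3,5}. Now deg[3]=0, deg[5]=1.
Step 7: smallest deg-1 vertex = 5, p_7 = 10. Add edge {5,10}. Now deg[5]=0, deg[10]=2.
Step 8: smallest deg-1 vertex = 8, p_8 = 10. Add edge {8,10}. Now deg[8]=0, deg[10]=1.
Final: two remaining deg-1 vertices are 9, 10. Add edge {9,10}.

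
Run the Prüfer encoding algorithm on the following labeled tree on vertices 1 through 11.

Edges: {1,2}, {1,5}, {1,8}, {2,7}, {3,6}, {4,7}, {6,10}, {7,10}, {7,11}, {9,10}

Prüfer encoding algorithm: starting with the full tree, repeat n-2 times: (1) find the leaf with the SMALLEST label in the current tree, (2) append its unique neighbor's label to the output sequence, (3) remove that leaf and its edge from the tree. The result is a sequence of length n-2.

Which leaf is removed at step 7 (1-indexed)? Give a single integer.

Step 1: current leaves = {3,4,5,8,9,11}. Remove leaf 3 (neighbor: 6).
Step 2: current leaves = {4,5,6,8,9,11}. Remove leaf 4 (neighbor: 7).
Step 3: current leaves = {5,6,8,9,11}. Remove leaf 5 (neighbor: 1).
Step 4: current leaves = {6,8,9,11}. Remove leaf 6 (neighbor: 10).
Step 5: current leaves = {8,9,11}. Remove leaf 8 (neighbor: 1).
Step 6: current leaves = {1,9,11}. Remove leaf 1 (neighbor: 2).
Step 7: current leaves = {2,9,11}. Remove leaf 2 (neighbor: 7).

Answer: 2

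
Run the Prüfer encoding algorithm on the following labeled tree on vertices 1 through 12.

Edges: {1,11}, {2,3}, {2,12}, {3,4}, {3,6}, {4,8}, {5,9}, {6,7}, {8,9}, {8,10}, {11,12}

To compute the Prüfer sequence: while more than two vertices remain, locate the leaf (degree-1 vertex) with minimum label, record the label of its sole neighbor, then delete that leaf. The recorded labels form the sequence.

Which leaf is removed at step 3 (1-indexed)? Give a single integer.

Answer: 7

Derivation:
Step 1: current leaves = {1,5,7,10}. Remove leaf 1 (neighbor: 11).
Step 2: current leaves = {5,7,10,11}. Remove leaf 5 (neighbor: 9).
Step 3: current leaves = {7,9,10,11}. Remove leaf 7 (neighbor: 6).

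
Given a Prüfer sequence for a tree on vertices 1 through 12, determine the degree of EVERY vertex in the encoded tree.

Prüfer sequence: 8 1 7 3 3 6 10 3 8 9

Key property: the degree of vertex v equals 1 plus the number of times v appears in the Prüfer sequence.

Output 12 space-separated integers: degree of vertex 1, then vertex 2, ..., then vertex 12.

p_1 = 8: count[8] becomes 1
p_2 = 1: count[1] becomes 1
p_3 = 7: count[7] becomes 1
p_4 = 3: count[3] becomes 1
p_5 = 3: count[3] becomes 2
p_6 = 6: count[6] becomes 1
p_7 = 10: count[10] becomes 1
p_8 = 3: count[3] becomes 3
p_9 = 8: count[8] becomes 2
p_10 = 9: count[9] becomes 1
Degrees (1 + count): deg[1]=1+1=2, deg[2]=1+0=1, deg[3]=1+3=4, deg[4]=1+0=1, deg[5]=1+0=1, deg[6]=1+1=2, deg[7]=1+1=2, deg[8]=1+2=3, deg[9]=1+1=2, deg[10]=1+1=2, deg[11]=1+0=1, deg[12]=1+0=1

Answer: 2 1 4 1 1 2 2 3 2 2 1 1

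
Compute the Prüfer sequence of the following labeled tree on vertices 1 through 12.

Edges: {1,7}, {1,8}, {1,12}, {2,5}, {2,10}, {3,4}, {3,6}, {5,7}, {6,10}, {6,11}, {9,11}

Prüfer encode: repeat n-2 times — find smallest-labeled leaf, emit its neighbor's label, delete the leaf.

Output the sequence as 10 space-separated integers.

Answer: 3 6 1 11 6 10 2 5 7 1

Derivation:
Step 1: leaves = {4,8,9,12}. Remove smallest leaf 4, emit neighbor 3.
Step 2: leaves = {3,8,9,12}. Remove smallest leaf 3, emit neighbor 6.
Step 3: leaves = {8,9,12}. Remove smallest leaf 8, emit neighbor 1.
Step 4: leaves = {9,12}. Remove smallest leaf 9, emit neighbor 11.
Step 5: leaves = {11,12}. Remove smallest leaf 11, emit neighbor 6.
Step 6: leaves = {6,12}. Remove smallest leaf 6, emit neighbor 10.
Step 7: leaves = {10,12}. Remove smallest leaf 10, emit neighbor 2.
Step 8: leaves = {2,12}. Remove smallest leaf 2, emit neighbor 5.
Step 9: leaves = {5,12}. Remove smallest leaf 5, emit neighbor 7.
Step 10: leaves = {7,12}. Remove smallest leaf 7, emit neighbor 1.
Done: 2 vertices remain (1, 12). Sequence = [3 6 1 11 6 10 2 5 7 1]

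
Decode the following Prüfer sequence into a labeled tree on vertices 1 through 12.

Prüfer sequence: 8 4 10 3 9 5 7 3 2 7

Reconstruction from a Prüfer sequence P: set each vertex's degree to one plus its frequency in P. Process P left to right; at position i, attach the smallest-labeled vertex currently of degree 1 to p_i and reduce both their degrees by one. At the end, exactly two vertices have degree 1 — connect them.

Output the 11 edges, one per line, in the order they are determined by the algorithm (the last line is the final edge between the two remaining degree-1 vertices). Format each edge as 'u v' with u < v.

Answer: 1 8
4 6
4 10
3 8
9 10
5 9
5 7
3 11
2 3
2 7
7 12

Derivation:
Initial degrees: {1:1, 2:2, 3:3, 4:2, 5:2, 6:1, 7:3, 8:2, 9:2, 10:2, 11:1, 12:1}
Step 1: smallest deg-1 vertex = 1, p_1 = 8. Add edge {1,8}. Now deg[1]=0, deg[8]=1.
Step 2: smallest deg-1 vertex = 6, p_2 = 4. Add edge {4,6}. Now deg[6]=0, deg[4]=1.
Step 3: smallest deg-1 vertex = 4, p_3 = 10. Add edge {4,10}. Now deg[4]=0, deg[10]=1.
Step 4: smallest deg-1 vertex = 8, p_4 = 3. Add edge {3,8}. Now deg[8]=0, deg[3]=2.
Step 5: smallest deg-1 vertex = 10, p_5 = 9. Add edge {9,10}. Now deg[10]=0, deg[9]=1.
Step 6: smallest deg-1 vertex = 9, p_6 = 5. Add edge {5,9}. Now deg[9]=0, deg[5]=1.
Step 7: smallest deg-1 vertex = 5, p_7 = 7. Add edge {5,7}. Now deg[5]=0, deg[7]=2.
Step 8: smallest deg-1 vertex = 11, p_8 = 3. Add edge {3,11}. Now deg[11]=0, deg[3]=1.
Step 9: smallest deg-1 vertex = 3, p_9 = 2. Add edge {2,3}. Now deg[3]=0, deg[2]=1.
Step 10: smallest deg-1 vertex = 2, p_10 = 7. Add edge {2,7}. Now deg[2]=0, deg[7]=1.
Final: two remaining deg-1 vertices are 7, 12. Add edge {7,12}.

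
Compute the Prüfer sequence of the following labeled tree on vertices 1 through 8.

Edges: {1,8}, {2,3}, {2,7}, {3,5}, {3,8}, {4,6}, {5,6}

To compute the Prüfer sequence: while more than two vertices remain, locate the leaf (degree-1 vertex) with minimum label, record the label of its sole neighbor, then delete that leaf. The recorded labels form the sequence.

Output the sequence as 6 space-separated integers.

Step 1: leaves = {1,4,7}. Remove smallest leaf 1, emit neighbor 8.
Step 2: leaves = {4,7,8}. Remove smallest leaf 4, emit neighbor 6.
Step 3: leaves = {6,7,8}. Remove smallest leaf 6, emit neighbor 5.
Step 4: leaves = {5,7,8}. Remove smallest leaf 5, emit neighbor 3.
Step 5: leaves = {7,8}. Remove smallest leaf 7, emit neighbor 2.
Step 6: leaves = {2,8}. Remove smallest leaf 2, emit neighbor 3.
Done: 2 vertices remain (3, 8). Sequence = [8 6 5 3 2 3]

Answer: 8 6 5 3 2 3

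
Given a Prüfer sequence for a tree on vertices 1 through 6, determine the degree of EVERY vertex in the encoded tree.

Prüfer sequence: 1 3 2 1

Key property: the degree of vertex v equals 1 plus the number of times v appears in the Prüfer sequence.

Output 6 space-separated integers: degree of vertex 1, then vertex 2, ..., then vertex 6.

p_1 = 1: count[1] becomes 1
p_2 = 3: count[3] becomes 1
p_3 = 2: count[2] becomes 1
p_4 = 1: count[1] becomes 2
Degrees (1 + count): deg[1]=1+2=3, deg[2]=1+1=2, deg[3]=1+1=2, deg[4]=1+0=1, deg[5]=1+0=1, deg[6]=1+0=1

Answer: 3 2 2 1 1 1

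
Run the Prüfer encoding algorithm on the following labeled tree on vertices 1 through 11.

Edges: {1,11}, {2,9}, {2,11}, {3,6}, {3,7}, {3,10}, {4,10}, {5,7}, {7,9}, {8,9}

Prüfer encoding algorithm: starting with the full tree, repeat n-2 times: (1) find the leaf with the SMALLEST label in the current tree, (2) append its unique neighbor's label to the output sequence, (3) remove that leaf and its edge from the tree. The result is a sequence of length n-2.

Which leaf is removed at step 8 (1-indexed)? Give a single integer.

Answer: 7

Derivation:
Step 1: current leaves = {1,4,5,6,8}. Remove leaf 1 (neighbor: 11).
Step 2: current leaves = {4,5,6,8,11}. Remove leaf 4 (neighbor: 10).
Step 3: current leaves = {5,6,8,10,11}. Remove leaf 5 (neighbor: 7).
Step 4: current leaves = {6,8,10,11}. Remove leaf 6 (neighbor: 3).
Step 5: current leaves = {8,10,11}. Remove leaf 8 (neighbor: 9).
Step 6: current leaves = {10,11}. Remove leaf 10 (neighbor: 3).
Step 7: current leaves = {3,11}. Remove leaf 3 (neighbor: 7).
Step 8: current leaves = {7,11}. Remove leaf 7 (neighbor: 9).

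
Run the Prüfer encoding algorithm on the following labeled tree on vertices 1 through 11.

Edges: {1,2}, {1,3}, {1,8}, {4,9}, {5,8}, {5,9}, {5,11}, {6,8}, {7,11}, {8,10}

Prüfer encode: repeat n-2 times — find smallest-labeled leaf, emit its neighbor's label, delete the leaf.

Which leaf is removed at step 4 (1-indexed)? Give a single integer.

Answer: 4

Derivation:
Step 1: current leaves = {2,3,4,6,7,10}. Remove leaf 2 (neighbor: 1).
Step 2: current leaves = {3,4,6,7,10}. Remove leaf 3 (neighbor: 1).
Step 3: current leaves = {1,4,6,7,10}. Remove leaf 1 (neighbor: 8).
Step 4: current leaves = {4,6,7,10}. Remove leaf 4 (neighbor: 9).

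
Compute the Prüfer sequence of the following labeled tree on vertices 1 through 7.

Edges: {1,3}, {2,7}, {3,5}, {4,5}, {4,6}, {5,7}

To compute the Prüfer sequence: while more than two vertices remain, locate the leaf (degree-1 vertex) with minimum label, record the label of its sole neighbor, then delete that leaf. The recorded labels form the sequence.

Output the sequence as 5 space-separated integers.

Answer: 3 7 5 4 5

Derivation:
Step 1: leaves = {1,2,6}. Remove smallest leaf 1, emit neighbor 3.
Step 2: leaves = {2,3,6}. Remove smallest leaf 2, emit neighbor 7.
Step 3: leaves = {3,6,7}. Remove smallest leaf 3, emit neighbor 5.
Step 4: leaves = {6,7}. Remove smallest leaf 6, emit neighbor 4.
Step 5: leaves = {4,7}. Remove smallest leaf 4, emit neighbor 5.
Done: 2 vertices remain (5, 7). Sequence = [3 7 5 4 5]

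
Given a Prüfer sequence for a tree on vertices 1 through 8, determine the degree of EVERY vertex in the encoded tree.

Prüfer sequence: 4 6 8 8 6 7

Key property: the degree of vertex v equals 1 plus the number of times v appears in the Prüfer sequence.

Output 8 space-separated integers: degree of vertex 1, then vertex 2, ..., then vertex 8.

Answer: 1 1 1 2 1 3 2 3

Derivation:
p_1 = 4: count[4] becomes 1
p_2 = 6: count[6] becomes 1
p_3 = 8: count[8] becomes 1
p_4 = 8: count[8] becomes 2
p_5 = 6: count[6] becomes 2
p_6 = 7: count[7] becomes 1
Degrees (1 + count): deg[1]=1+0=1, deg[2]=1+0=1, deg[3]=1+0=1, deg[4]=1+1=2, deg[5]=1+0=1, deg[6]=1+2=3, deg[7]=1+1=2, deg[8]=1+2=3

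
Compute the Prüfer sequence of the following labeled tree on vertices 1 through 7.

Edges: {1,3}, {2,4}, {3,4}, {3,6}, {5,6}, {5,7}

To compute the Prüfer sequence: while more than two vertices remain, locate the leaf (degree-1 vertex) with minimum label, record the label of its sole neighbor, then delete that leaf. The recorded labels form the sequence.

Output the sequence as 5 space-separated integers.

Answer: 3 4 3 6 5

Derivation:
Step 1: leaves = {1,2,7}. Remove smallest leaf 1, emit neighbor 3.
Step 2: leaves = {2,7}. Remove smallest leaf 2, emit neighbor 4.
Step 3: leaves = {4,7}. Remove smallest leaf 4, emit neighbor 3.
Step 4: leaves = {3,7}. Remove smallest leaf 3, emit neighbor 6.
Step 5: leaves = {6,7}. Remove smallest leaf 6, emit neighbor 5.
Done: 2 vertices remain (5, 7). Sequence = [3 4 3 6 5]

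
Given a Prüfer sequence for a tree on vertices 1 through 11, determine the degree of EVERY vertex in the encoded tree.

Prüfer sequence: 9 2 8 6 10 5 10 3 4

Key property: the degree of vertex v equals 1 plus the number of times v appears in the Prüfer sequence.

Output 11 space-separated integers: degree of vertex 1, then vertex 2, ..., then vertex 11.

Answer: 1 2 2 2 2 2 1 2 2 3 1

Derivation:
p_1 = 9: count[9] becomes 1
p_2 = 2: count[2] becomes 1
p_3 = 8: count[8] becomes 1
p_4 = 6: count[6] becomes 1
p_5 = 10: count[10] becomes 1
p_6 = 5: count[5] becomes 1
p_7 = 10: count[10] becomes 2
p_8 = 3: count[3] becomes 1
p_9 = 4: count[4] becomes 1
Degrees (1 + count): deg[1]=1+0=1, deg[2]=1+1=2, deg[3]=1+1=2, deg[4]=1+1=2, deg[5]=1+1=2, deg[6]=1+1=2, deg[7]=1+0=1, deg[8]=1+1=2, deg[9]=1+1=2, deg[10]=1+2=3, deg[11]=1+0=1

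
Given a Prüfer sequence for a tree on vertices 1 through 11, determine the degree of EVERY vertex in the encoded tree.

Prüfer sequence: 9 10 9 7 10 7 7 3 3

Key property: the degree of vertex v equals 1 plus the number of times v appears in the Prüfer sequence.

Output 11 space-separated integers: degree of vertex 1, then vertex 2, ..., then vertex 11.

Answer: 1 1 3 1 1 1 4 1 3 3 1

Derivation:
p_1 = 9: count[9] becomes 1
p_2 = 10: count[10] becomes 1
p_3 = 9: count[9] becomes 2
p_4 = 7: count[7] becomes 1
p_5 = 10: count[10] becomes 2
p_6 = 7: count[7] becomes 2
p_7 = 7: count[7] becomes 3
p_8 = 3: count[3] becomes 1
p_9 = 3: count[3] becomes 2
Degrees (1 + count): deg[1]=1+0=1, deg[2]=1+0=1, deg[3]=1+2=3, deg[4]=1+0=1, deg[5]=1+0=1, deg[6]=1+0=1, deg[7]=1+3=4, deg[8]=1+0=1, deg[9]=1+2=3, deg[10]=1+2=3, deg[11]=1+0=1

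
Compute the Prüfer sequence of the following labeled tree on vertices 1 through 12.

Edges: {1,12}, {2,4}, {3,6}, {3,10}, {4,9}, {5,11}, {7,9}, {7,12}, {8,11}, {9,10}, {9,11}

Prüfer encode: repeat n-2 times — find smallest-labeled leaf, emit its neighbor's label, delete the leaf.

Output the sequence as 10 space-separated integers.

Answer: 12 4 9 11 3 10 11 9 9 7

Derivation:
Step 1: leaves = {1,2,5,6,8}. Remove smallest leaf 1, emit neighbor 12.
Step 2: leaves = {2,5,6,8,12}. Remove smallest leaf 2, emit neighbor 4.
Step 3: leaves = {4,5,6,8,12}. Remove smallest leaf 4, emit neighbor 9.
Step 4: leaves = {5,6,8,12}. Remove smallest leaf 5, emit neighbor 11.
Step 5: leaves = {6,8,12}. Remove smallest leaf 6, emit neighbor 3.
Step 6: leaves = {3,8,12}. Remove smallest leaf 3, emit neighbor 10.
Step 7: leaves = {8,10,12}. Remove smallest leaf 8, emit neighbor 11.
Step 8: leaves = {10,11,12}. Remove smallest leaf 10, emit neighbor 9.
Step 9: leaves = {11,12}. Remove smallest leaf 11, emit neighbor 9.
Step 10: leaves = {9,12}. Remove smallest leaf 9, emit neighbor 7.
Done: 2 vertices remain (7, 12). Sequence = [12 4 9 11 3 10 11 9 9 7]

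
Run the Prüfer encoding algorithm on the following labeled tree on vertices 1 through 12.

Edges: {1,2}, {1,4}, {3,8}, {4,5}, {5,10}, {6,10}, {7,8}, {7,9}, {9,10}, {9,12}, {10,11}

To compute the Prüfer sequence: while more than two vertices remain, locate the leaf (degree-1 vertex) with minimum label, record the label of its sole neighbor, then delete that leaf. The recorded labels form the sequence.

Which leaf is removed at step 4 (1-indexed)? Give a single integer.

Step 1: current leaves = {2,3,6,11,12}. Remove leaf 2 (neighbor: 1).
Step 2: current leaves = {1,3,6,11,12}. Remove leaf 1 (neighbor: 4).
Step 3: current leaves = {3,4,6,11,12}. Remove leaf 3 (neighbor: 8).
Step 4: current leaves = {4,6,8,11,12}. Remove leaf 4 (neighbor: 5).

Answer: 4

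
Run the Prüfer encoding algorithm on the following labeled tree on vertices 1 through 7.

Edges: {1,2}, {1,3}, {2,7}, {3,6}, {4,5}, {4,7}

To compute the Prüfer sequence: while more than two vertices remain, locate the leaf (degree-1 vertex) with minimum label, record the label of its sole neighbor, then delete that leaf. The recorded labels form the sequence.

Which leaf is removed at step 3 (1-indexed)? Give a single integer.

Answer: 6

Derivation:
Step 1: current leaves = {5,6}. Remove leaf 5 (neighbor: 4).
Step 2: current leaves = {4,6}. Remove leaf 4 (neighbor: 7).
Step 3: current leaves = {6,7}. Remove leaf 6 (neighbor: 3).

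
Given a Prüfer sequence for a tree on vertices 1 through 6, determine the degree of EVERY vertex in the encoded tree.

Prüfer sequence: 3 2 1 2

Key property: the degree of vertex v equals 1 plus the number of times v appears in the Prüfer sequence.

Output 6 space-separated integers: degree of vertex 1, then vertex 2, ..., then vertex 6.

p_1 = 3: count[3] becomes 1
p_2 = 2: count[2] becomes 1
p_3 = 1: count[1] becomes 1
p_4 = 2: count[2] becomes 2
Degrees (1 + count): deg[1]=1+1=2, deg[2]=1+2=3, deg[3]=1+1=2, deg[4]=1+0=1, deg[5]=1+0=1, deg[6]=1+0=1

Answer: 2 3 2 1 1 1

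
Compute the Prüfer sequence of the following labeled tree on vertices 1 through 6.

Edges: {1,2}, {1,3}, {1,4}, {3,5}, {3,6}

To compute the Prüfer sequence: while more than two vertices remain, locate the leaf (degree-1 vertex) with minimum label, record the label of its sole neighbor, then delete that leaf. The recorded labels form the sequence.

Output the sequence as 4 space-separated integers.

Step 1: leaves = {2,4,5,6}. Remove smallest leaf 2, emit neighbor 1.
Step 2: leaves = {4,5,6}. Remove smallest leaf 4, emit neighbor 1.
Step 3: leaves = {1,5,6}. Remove smallest leaf 1, emit neighbor 3.
Step 4: leaves = {5,6}. Remove smallest leaf 5, emit neighbor 3.
Done: 2 vertices remain (3, 6). Sequence = [1 1 3 3]

Answer: 1 1 3 3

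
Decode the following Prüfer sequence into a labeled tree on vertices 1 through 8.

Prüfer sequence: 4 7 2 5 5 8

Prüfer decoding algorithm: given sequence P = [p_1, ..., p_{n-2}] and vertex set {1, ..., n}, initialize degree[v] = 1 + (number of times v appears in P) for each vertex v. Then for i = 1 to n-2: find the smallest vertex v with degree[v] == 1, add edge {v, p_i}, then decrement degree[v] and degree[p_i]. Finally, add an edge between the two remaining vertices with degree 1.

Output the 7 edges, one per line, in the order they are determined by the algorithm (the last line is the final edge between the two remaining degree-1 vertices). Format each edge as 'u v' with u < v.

Initial degrees: {1:1, 2:2, 3:1, 4:2, 5:3, 6:1, 7:2, 8:2}
Step 1: smallest deg-1 vertex = 1, p_1 = 4. Add edge {1,4}. Now deg[1]=0, deg[4]=1.
Step 2: smallest deg-1 vertex = 3, p_2 = 7. Add edge {3,7}. Now deg[3]=0, deg[7]=1.
Step 3: smallest deg-1 vertex = 4, p_3 = 2. Add edge {2,4}. Now deg[4]=0, deg[2]=1.
Step 4: smallest deg-1 vertex = 2, p_4 = 5. Add edge {2,5}. Now deg[2]=0, deg[5]=2.
Step 5: smallest deg-1 vertex = 6, p_5 = 5. Add edge {5,6}. Now deg[6]=0, deg[5]=1.
Step 6: smallest deg-1 vertex = 5, p_6 = 8. Add edge {5,8}. Now deg[5]=0, deg[8]=1.
Final: two remaining deg-1 vertices are 7, 8. Add edge {7,8}.

Answer: 1 4
3 7
2 4
2 5
5 6
5 8
7 8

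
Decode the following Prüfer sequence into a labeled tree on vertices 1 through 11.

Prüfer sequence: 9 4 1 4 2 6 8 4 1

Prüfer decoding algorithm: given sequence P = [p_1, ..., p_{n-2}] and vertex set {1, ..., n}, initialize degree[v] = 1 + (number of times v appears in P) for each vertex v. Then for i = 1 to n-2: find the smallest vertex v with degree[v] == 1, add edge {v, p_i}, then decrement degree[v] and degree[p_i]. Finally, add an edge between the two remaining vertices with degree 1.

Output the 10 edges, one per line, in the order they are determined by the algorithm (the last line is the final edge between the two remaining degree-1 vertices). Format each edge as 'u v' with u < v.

Initial degrees: {1:3, 2:2, 3:1, 4:4, 5:1, 6:2, 7:1, 8:2, 9:2, 10:1, 11:1}
Step 1: smallest deg-1 vertex = 3, p_1 = 9. Add edge {3,9}. Now deg[3]=0, deg[9]=1.
Step 2: smallest deg-1 vertex = 5, p_2 = 4. Add edge {4,5}. Now deg[5]=0, deg[4]=3.
Step 3: smallest deg-1 vertex = 7, p_3 = 1. Add edge {1,7}. Now deg[7]=0, deg[1]=2.
Step 4: smallest deg-1 vertex = 9, p_4 = 4. Add edge {4,9}. Now deg[9]=0, deg[4]=2.
Step 5: smallest deg-1 vertex = 10, p_5 = 2. Add edge {2,10}. Now deg[10]=0, deg[2]=1.
Step 6: smallest deg-1 vertex = 2, p_6 = 6. Add edge {2,6}. Now deg[2]=0, deg[6]=1.
Step 7: smallest deg-1 vertex = 6, p_7 = 8. Add edge {6,8}. Now deg[6]=0, deg[8]=1.
Step 8: smallest deg-1 vertex = 8, p_8 = 4. Add edge {4,8}. Now deg[8]=0, deg[4]=1.
Step 9: smallest deg-1 vertex = 4, p_9 = 1. Add edge {1,4}. Now deg[4]=0, deg[1]=1.
Final: two remaining deg-1 vertices are 1, 11. Add edge {1,11}.

Answer: 3 9
4 5
1 7
4 9
2 10
2 6
6 8
4 8
1 4
1 11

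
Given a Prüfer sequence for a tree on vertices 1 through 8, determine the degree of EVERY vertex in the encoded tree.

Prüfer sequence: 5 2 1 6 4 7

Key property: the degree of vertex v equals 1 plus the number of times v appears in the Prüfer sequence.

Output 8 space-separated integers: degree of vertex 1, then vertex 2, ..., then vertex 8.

Answer: 2 2 1 2 2 2 2 1

Derivation:
p_1 = 5: count[5] becomes 1
p_2 = 2: count[2] becomes 1
p_3 = 1: count[1] becomes 1
p_4 = 6: count[6] becomes 1
p_5 = 4: count[4] becomes 1
p_6 = 7: count[7] becomes 1
Degrees (1 + count): deg[1]=1+1=2, deg[2]=1+1=2, deg[3]=1+0=1, deg[4]=1+1=2, deg[5]=1+1=2, deg[6]=1+1=2, deg[7]=1+1=2, deg[8]=1+0=1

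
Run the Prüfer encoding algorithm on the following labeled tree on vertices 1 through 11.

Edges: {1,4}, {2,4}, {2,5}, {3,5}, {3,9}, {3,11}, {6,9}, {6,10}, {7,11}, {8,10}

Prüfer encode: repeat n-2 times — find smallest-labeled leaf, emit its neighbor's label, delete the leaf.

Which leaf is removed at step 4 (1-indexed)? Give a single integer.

Answer: 5

Derivation:
Step 1: current leaves = {1,7,8}. Remove leaf 1 (neighbor: 4).
Step 2: current leaves = {4,7,8}. Remove leaf 4 (neighbor: 2).
Step 3: current leaves = {2,7,8}. Remove leaf 2 (neighbor: 5).
Step 4: current leaves = {5,7,8}. Remove leaf 5 (neighbor: 3).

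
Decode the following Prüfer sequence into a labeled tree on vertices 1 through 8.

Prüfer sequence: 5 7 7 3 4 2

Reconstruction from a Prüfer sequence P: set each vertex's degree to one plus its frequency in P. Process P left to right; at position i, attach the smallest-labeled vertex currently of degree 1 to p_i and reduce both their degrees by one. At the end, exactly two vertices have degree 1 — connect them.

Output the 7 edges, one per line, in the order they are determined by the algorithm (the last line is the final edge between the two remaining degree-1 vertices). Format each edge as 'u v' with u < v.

Answer: 1 5
5 7
6 7
3 7
3 4
2 4
2 8

Derivation:
Initial degrees: {1:1, 2:2, 3:2, 4:2, 5:2, 6:1, 7:3, 8:1}
Step 1: smallest deg-1 vertex = 1, p_1 = 5. Add edge {1,5}. Now deg[1]=0, deg[5]=1.
Step 2: smallest deg-1 vertex = 5, p_2 = 7. Add edge {5,7}. Now deg[5]=0, deg[7]=2.
Step 3: smallest deg-1 vertex = 6, p_3 = 7. Add edge {6,7}. Now deg[6]=0, deg[7]=1.
Step 4: smallest deg-1 vertex = 7, p_4 = 3. Add edge {3,7}. Now deg[7]=0, deg[3]=1.
Step 5: smallest deg-1 vertex = 3, p_5 = 4. Add edge {3,4}. Now deg[3]=0, deg[4]=1.
Step 6: smallest deg-1 vertex = 4, p_6 = 2. Add edge {2,4}. Now deg[4]=0, deg[2]=1.
Final: two remaining deg-1 vertices are 2, 8. Add edge {2,8}.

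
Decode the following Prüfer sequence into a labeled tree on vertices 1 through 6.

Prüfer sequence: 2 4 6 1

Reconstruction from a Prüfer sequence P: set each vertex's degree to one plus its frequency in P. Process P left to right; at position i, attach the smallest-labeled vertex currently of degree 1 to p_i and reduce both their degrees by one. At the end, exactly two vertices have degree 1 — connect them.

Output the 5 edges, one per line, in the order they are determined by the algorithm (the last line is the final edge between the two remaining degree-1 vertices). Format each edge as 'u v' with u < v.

Answer: 2 3
2 4
4 6
1 5
1 6

Derivation:
Initial degrees: {1:2, 2:2, 3:1, 4:2, 5:1, 6:2}
Step 1: smallest deg-1 vertex = 3, p_1 = 2. Add edge {2,3}. Now deg[3]=0, deg[2]=1.
Step 2: smallest deg-1 vertex = 2, p_2 = 4. Add edge {2,4}. Now deg[2]=0, deg[4]=1.
Step 3: smallest deg-1 vertex = 4, p_3 = 6. Add edge {4,6}. Now deg[4]=0, deg[6]=1.
Step 4: smallest deg-1 vertex = 5, p_4 = 1. Add edge {1,5}. Now deg[5]=0, deg[1]=1.
Final: two remaining deg-1 vertices are 1, 6. Add edge {1,6}.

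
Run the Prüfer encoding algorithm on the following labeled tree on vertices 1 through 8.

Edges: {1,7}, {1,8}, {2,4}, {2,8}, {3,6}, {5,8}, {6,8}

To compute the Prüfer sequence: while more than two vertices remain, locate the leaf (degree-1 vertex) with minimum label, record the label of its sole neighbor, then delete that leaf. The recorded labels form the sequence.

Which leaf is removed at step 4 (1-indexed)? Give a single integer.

Answer: 5

Derivation:
Step 1: current leaves = {3,4,5,7}. Remove leaf 3 (neighbor: 6).
Step 2: current leaves = {4,5,6,7}. Remove leaf 4 (neighbor: 2).
Step 3: current leaves = {2,5,6,7}. Remove leaf 2 (neighbor: 8).
Step 4: current leaves = {5,6,7}. Remove leaf 5 (neighbor: 8).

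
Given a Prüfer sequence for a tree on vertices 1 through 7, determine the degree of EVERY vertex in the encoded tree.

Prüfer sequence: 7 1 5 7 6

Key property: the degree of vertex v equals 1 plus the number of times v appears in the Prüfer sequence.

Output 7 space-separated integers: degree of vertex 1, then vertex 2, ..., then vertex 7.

Answer: 2 1 1 1 2 2 3

Derivation:
p_1 = 7: count[7] becomes 1
p_2 = 1: count[1] becomes 1
p_3 = 5: count[5] becomes 1
p_4 = 7: count[7] becomes 2
p_5 = 6: count[6] becomes 1
Degrees (1 + count): deg[1]=1+1=2, deg[2]=1+0=1, deg[3]=1+0=1, deg[4]=1+0=1, deg[5]=1+1=2, deg[6]=1+1=2, deg[7]=1+2=3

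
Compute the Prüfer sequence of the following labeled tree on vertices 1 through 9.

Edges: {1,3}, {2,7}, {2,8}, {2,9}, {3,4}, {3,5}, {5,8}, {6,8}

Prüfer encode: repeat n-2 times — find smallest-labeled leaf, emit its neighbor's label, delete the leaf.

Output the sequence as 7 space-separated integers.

Answer: 3 3 5 8 8 2 2

Derivation:
Step 1: leaves = {1,4,6,7,9}. Remove smallest leaf 1, emit neighbor 3.
Step 2: leaves = {4,6,7,9}. Remove smallest leaf 4, emit neighbor 3.
Step 3: leaves = {3,6,7,9}. Remove smallest leaf 3, emit neighbor 5.
Step 4: leaves = {5,6,7,9}. Remove smallest leaf 5, emit neighbor 8.
Step 5: leaves = {6,7,9}. Remove smallest leaf 6, emit neighbor 8.
Step 6: leaves = {7,8,9}. Remove smallest leaf 7, emit neighbor 2.
Step 7: leaves = {8,9}. Remove smallest leaf 8, emit neighbor 2.
Done: 2 vertices remain (2, 9). Sequence = [3 3 5 8 8 2 2]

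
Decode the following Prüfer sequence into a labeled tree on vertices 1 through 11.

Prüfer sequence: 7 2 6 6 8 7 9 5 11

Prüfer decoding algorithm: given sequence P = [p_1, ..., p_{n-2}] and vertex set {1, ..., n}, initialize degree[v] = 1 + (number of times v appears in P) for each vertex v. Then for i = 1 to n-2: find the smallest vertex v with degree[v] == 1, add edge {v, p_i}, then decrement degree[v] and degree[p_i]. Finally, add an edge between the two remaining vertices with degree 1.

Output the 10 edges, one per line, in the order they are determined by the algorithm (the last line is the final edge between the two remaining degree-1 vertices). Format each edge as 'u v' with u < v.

Initial degrees: {1:1, 2:2, 3:1, 4:1, 5:2, 6:3, 7:3, 8:2, 9:2, 10:1, 11:2}
Step 1: smallest deg-1 vertex = 1, p_1 = 7. Add edge {1,7}. Now deg[1]=0, deg[7]=2.
Step 2: smallest deg-1 vertex = 3, p_2 = 2. Add edge {2,3}. Now deg[3]=0, deg[2]=1.
Step 3: smallest deg-1 vertex = 2, p_3 = 6. Add edge {2,6}. Now deg[2]=0, deg[6]=2.
Step 4: smallest deg-1 vertex = 4, p_4 = 6. Add edge {4,6}. Now deg[4]=0, deg[6]=1.
Step 5: smallest deg-1 vertex = 6, p_5 = 8. Add edge {6,8}. Now deg[6]=0, deg[8]=1.
Step 6: smallest deg-1 vertex = 8, p_6 = 7. Add edge {7,8}. Now deg[8]=0, deg[7]=1.
Step 7: smallest deg-1 vertex = 7, p_7 = 9. Add edge {7,9}. Now deg[7]=0, deg[9]=1.
Step 8: smallest deg-1 vertex = 9, p_8 = 5. Add edge {5,9}. Now deg[9]=0, deg[5]=1.
Step 9: smallest deg-1 vertex = 5, p_9 = 11. Add edge {5,11}. Now deg[5]=0, deg[11]=1.
Final: two remaining deg-1 vertices are 10, 11. Add edge {10,11}.

Answer: 1 7
2 3
2 6
4 6
6 8
7 8
7 9
5 9
5 11
10 11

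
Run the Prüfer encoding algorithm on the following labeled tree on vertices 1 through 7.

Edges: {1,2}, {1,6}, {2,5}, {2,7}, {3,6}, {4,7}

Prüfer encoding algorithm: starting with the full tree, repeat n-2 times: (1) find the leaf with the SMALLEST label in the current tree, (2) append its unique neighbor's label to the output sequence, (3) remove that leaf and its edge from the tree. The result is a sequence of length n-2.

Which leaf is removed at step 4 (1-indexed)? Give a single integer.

Answer: 6

Derivation:
Step 1: current leaves = {3,4,5}. Remove leaf 3 (neighbor: 6).
Step 2: current leaves = {4,5,6}. Remove leaf 4 (neighbor: 7).
Step 3: current leaves = {5,6,7}. Remove leaf 5 (neighbor: 2).
Step 4: current leaves = {6,7}. Remove leaf 6 (neighbor: 1).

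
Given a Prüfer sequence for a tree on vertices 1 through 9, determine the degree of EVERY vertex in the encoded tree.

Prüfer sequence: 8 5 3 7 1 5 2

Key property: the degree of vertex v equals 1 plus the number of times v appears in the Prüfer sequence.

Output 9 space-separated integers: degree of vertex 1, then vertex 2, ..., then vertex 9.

p_1 = 8: count[8] becomes 1
p_2 = 5: count[5] becomes 1
p_3 = 3: count[3] becomes 1
p_4 = 7: count[7] becomes 1
p_5 = 1: count[1] becomes 1
p_6 = 5: count[5] becomes 2
p_7 = 2: count[2] becomes 1
Degrees (1 + count): deg[1]=1+1=2, deg[2]=1+1=2, deg[3]=1+1=2, deg[4]=1+0=1, deg[5]=1+2=3, deg[6]=1+0=1, deg[7]=1+1=2, deg[8]=1+1=2, deg[9]=1+0=1

Answer: 2 2 2 1 3 1 2 2 1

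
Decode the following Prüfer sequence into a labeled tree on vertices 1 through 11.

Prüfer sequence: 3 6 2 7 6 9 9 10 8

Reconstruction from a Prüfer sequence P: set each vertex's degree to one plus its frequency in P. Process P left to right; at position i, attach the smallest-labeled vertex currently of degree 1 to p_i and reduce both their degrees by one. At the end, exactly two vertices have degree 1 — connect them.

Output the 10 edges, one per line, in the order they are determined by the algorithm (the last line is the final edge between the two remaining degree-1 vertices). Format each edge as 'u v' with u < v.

Initial degrees: {1:1, 2:2, 3:2, 4:1, 5:1, 6:3, 7:2, 8:2, 9:3, 10:2, 11:1}
Step 1: smallest deg-1 vertex = 1, p_1 = 3. Add edge {1,3}. Now deg[1]=0, deg[3]=1.
Step 2: smallest deg-1 vertex = 3, p_2 = 6. Add edge {3,6}. Now deg[3]=0, deg[6]=2.
Step 3: smallest deg-1 vertex = 4, p_3 = 2. Add edge {2,4}. Now deg[4]=0, deg[2]=1.
Step 4: smallest deg-1 vertex = 2, p_4 = 7. Add edge {2,7}. Now deg[2]=0, deg[7]=1.
Step 5: smallest deg-1 vertex = 5, p_5 = 6. Add edge {5,6}. Now deg[5]=0, deg[6]=1.
Step 6: smallest deg-1 vertex = 6, p_6 = 9. Add edge {6,9}. Now deg[6]=0, deg[9]=2.
Step 7: smallest deg-1 vertex = 7, p_7 = 9. Add edge {7,9}. Now deg[7]=0, deg[9]=1.
Step 8: smallest deg-1 vertex = 9, p_8 = 10. Add edge {9,10}. Now deg[9]=0, deg[10]=1.
Step 9: smallest deg-1 vertex = 10, p_9 = 8. Add edge {8,10}. Now deg[10]=0, deg[8]=1.
Final: two remaining deg-1 vertices are 8, 11. Add edge {8,11}.

Answer: 1 3
3 6
2 4
2 7
5 6
6 9
7 9
9 10
8 10
8 11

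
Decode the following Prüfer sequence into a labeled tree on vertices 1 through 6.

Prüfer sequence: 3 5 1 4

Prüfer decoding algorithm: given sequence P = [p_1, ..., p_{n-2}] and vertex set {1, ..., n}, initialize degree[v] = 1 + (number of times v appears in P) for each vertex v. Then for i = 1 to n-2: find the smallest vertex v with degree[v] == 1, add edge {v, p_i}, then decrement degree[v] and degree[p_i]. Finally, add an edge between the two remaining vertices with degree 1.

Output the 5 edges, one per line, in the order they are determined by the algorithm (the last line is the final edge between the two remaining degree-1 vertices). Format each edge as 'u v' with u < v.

Answer: 2 3
3 5
1 5
1 4
4 6

Derivation:
Initial degrees: {1:2, 2:1, 3:2, 4:2, 5:2, 6:1}
Step 1: smallest deg-1 vertex = 2, p_1 = 3. Add edge {2,3}. Now deg[2]=0, deg[3]=1.
Step 2: smallest deg-1 vertex = 3, p_2 = 5. Add edge {3,5}. Now deg[3]=0, deg[5]=1.
Step 3: smallest deg-1 vertex = 5, p_3 = 1. Add edge {1,5}. Now deg[5]=0, deg[1]=1.
Step 4: smallest deg-1 vertex = 1, p_4 = 4. Add edge {1,4}. Now deg[1]=0, deg[4]=1.
Final: two remaining deg-1 vertices are 4, 6. Add edge {4,6}.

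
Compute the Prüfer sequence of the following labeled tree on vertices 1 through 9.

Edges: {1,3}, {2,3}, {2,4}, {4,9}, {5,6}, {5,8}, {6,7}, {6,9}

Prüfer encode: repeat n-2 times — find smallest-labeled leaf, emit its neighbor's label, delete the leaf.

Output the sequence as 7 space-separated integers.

Step 1: leaves = {1,7,8}. Remove smallest leaf 1, emit neighbor 3.
Step 2: leaves = {3,7,8}. Remove smallest leaf 3, emit neighbor 2.
Step 3: leaves = {2,7,8}. Remove smallest leaf 2, emit neighbor 4.
Step 4: leaves = {4,7,8}. Remove smallest leaf 4, emit neighbor 9.
Step 5: leaves = {7,8,9}. Remove smallest leaf 7, emit neighbor 6.
Step 6: leaves = {8,9}. Remove smallest leaf 8, emit neighbor 5.
Step 7: leaves = {5,9}. Remove smallest leaf 5, emit neighbor 6.
Done: 2 vertices remain (6, 9). Sequence = [3 2 4 9 6 5 6]

Answer: 3 2 4 9 6 5 6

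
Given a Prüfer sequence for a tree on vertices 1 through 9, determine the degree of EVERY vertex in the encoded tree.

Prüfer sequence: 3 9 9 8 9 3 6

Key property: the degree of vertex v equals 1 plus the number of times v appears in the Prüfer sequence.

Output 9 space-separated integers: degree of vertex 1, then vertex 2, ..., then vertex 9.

Answer: 1 1 3 1 1 2 1 2 4

Derivation:
p_1 = 3: count[3] becomes 1
p_2 = 9: count[9] becomes 1
p_3 = 9: count[9] becomes 2
p_4 = 8: count[8] becomes 1
p_5 = 9: count[9] becomes 3
p_6 = 3: count[3] becomes 2
p_7 = 6: count[6] becomes 1
Degrees (1 + count): deg[1]=1+0=1, deg[2]=1+0=1, deg[3]=1+2=3, deg[4]=1+0=1, deg[5]=1+0=1, deg[6]=1+1=2, deg[7]=1+0=1, deg[8]=1+1=2, deg[9]=1+3=4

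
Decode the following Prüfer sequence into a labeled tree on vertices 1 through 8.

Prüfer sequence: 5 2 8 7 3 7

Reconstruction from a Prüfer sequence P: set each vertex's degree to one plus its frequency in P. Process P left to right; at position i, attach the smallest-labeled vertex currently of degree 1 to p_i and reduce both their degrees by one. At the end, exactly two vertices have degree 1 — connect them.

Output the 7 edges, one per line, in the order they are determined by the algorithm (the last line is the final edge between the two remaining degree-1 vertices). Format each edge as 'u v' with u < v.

Answer: 1 5
2 4
2 8
5 7
3 6
3 7
7 8

Derivation:
Initial degrees: {1:1, 2:2, 3:2, 4:1, 5:2, 6:1, 7:3, 8:2}
Step 1: smallest deg-1 vertex = 1, p_1 = 5. Add edge {1,5}. Now deg[1]=0, deg[5]=1.
Step 2: smallest deg-1 vertex = 4, p_2 = 2. Add edge {2,4}. Now deg[4]=0, deg[2]=1.
Step 3: smallest deg-1 vertex = 2, p_3 = 8. Add edge {2,8}. Now deg[2]=0, deg[8]=1.
Step 4: smallest deg-1 vertex = 5, p_4 = 7. Add edge {5,7}. Now deg[5]=0, deg[7]=2.
Step 5: smallest deg-1 vertex = 6, p_5 = 3. Add edge {3,6}. Now deg[6]=0, deg[3]=1.
Step 6: smallest deg-1 vertex = 3, p_6 = 7. Add edge {3,7}. Now deg[3]=0, deg[7]=1.
Final: two remaining deg-1 vertices are 7, 8. Add edge {7,8}.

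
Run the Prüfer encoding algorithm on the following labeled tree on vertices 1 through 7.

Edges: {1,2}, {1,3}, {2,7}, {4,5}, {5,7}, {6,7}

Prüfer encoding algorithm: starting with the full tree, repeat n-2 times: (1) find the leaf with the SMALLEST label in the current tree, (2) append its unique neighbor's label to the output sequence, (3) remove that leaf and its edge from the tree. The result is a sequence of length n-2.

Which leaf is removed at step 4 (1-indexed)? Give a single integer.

Answer: 4

Derivation:
Step 1: current leaves = {3,4,6}. Remove leaf 3 (neighbor: 1).
Step 2: current leaves = {1,4,6}. Remove leaf 1 (neighbor: 2).
Step 3: current leaves = {2,4,6}. Remove leaf 2 (neighbor: 7).
Step 4: current leaves = {4,6}. Remove leaf 4 (neighbor: 5).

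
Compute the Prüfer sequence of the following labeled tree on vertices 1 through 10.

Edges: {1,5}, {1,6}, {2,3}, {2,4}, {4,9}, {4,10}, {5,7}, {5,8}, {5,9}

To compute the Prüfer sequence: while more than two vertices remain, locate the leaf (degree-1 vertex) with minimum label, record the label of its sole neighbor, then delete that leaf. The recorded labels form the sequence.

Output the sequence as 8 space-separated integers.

Step 1: leaves = {3,6,7,8,10}. Remove smallest leaf 3, emit neighbor 2.
Step 2: leaves = {2,6,7,8,10}. Remove smallest leaf 2, emit neighbor 4.
Step 3: leaves = {6,7,8,10}. Remove smallest leaf 6, emit neighbor 1.
Step 4: leaves = {1,7,8,10}. Remove smallest leaf 1, emit neighbor 5.
Step 5: leaves = {7,8,10}. Remove smallest leaf 7, emit neighbor 5.
Step 6: leaves = {8,10}. Remove smallest leaf 8, emit neighbor 5.
Step 7: leaves = {5,10}. Remove smallest leaf 5, emit neighbor 9.
Step 8: leaves = {9,10}. Remove smallest leaf 9, emit neighbor 4.
Done: 2 vertices remain (4, 10). Sequence = [2 4 1 5 5 5 9 4]

Answer: 2 4 1 5 5 5 9 4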